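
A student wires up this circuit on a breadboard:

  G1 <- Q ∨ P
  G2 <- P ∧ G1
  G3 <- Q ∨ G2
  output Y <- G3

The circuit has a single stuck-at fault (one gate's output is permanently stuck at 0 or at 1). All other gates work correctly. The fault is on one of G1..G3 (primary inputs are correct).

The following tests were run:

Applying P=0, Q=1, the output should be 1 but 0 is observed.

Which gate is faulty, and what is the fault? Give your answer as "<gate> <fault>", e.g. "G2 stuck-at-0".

G3 stuck-at-0

Fault-free values for test 1 (P=0, Q=1): G1=1, G2=0, G3=1, giving Y=1. Observed 0.
Test 1: faults giving observed 0 are {G3 stuck-at-0}.
Only G3 stuck-at-0 is consistent with every test.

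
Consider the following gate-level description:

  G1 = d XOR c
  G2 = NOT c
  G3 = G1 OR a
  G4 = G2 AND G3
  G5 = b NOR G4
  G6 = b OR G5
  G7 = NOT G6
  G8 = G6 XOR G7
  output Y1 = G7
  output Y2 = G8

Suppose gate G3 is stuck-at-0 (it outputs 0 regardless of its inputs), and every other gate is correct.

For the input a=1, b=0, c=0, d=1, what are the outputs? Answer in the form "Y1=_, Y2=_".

Y1=0, Y2=1

Propagate with G3 forced: G1=1, G2=1, G3=0 [stuck-at-0], G4=0, G5=1, G6=1, G7=0, G8=1.
So the outputs are Y1=0, Y2=1. (Without the fault they would be Y1=1, Y2=1.)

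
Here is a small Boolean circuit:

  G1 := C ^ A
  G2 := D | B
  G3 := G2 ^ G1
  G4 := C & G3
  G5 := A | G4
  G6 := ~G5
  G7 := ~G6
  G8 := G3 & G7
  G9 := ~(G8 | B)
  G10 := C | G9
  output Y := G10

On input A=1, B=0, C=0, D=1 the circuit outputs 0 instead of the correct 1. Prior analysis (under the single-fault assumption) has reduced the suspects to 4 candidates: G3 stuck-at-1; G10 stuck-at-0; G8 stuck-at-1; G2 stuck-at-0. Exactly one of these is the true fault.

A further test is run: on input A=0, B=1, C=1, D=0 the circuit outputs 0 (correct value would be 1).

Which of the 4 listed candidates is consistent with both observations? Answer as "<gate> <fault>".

G10 stuck-at-0

Evaluate each candidate on input A=0, B=1, C=1, D=0:
  G3 stuck-at-1: G1=1, G2=1, G3=1 [stuck-at-1], G4=1, G5=1, G6=0, G7=1, G8=1, G9=0, G10=1 → 1 — eliminated
  G10 stuck-at-0: G1=1, G2=1, G3=0, G4=0, G5=0, G6=1, G7=0, G8=0, G9=0, G10=0 [stuck-at-0] → 0 — matches
  G8 stuck-at-1: G1=1, G2=1, G3=0, G4=0, G5=0, G6=1, G7=0, G8=1 [stuck-at-1], G9=0, G10=1 → 1 — eliminated
  G2 stuck-at-0: G1=1, G2=0 [stuck-at-0], G3=1, G4=1, G5=1, G6=0, G7=1, G8=1, G9=0, G10=1 → 1 — eliminated
Only G10 stuck-at-0 reproduces the observed 0.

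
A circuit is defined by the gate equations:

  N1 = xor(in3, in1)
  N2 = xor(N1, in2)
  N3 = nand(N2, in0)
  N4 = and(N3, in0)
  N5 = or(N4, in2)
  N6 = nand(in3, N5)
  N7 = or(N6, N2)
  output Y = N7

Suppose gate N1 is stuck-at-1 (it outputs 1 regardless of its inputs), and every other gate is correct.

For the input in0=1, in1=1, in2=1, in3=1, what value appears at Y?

0

Propagate with N1 forced: N1=1 [stuck-at-1], N2=0, N3=1, N4=1, N5=1, N6=0, N7=0.
So Y = 0. (Without the fault it would be 1.)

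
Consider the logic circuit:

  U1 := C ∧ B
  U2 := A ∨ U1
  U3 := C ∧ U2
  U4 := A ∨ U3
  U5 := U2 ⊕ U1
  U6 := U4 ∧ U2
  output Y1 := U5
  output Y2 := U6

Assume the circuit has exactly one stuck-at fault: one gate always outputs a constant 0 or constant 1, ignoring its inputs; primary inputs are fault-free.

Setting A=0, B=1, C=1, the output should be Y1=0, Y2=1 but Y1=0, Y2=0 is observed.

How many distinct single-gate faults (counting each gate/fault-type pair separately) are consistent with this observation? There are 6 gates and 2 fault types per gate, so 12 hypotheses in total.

Fault-free: U1=1, U2=1, U3=1, U4=1, U5=0, U6=1 → Y1=0, Y2=1. Observed Y1=0, Y2=0.
  U1 stuck-at-0: output Y1=0, Y2=0 ✓
  U1 stuck-at-1: output Y1=0, Y2=1 ✗
  U2 stuck-at-0: output Y1=1, Y2=0 ✗
  U2 stuck-at-1: output Y1=0, Y2=1 ✗
  U3 stuck-at-0: output Y1=0, Y2=0 ✓
  U3 stuck-at-1: output Y1=0, Y2=1 ✗
  U4 stuck-at-0: output Y1=0, Y2=0 ✓
  U4 stuck-at-1: output Y1=0, Y2=1 ✗
  U5 stuck-at-0: output Y1=0, Y2=1 ✗
  U5 stuck-at-1: output Y1=1, Y2=1 ✗
  U6 stuck-at-0: output Y1=0, Y2=0 ✓
  U6 stuck-at-1: output Y1=0, Y2=1 ✗
Consistent faults: {U1 stuck-at-0, U3 stuck-at-0, U4 stuck-at-0, U6 stuck-at-0} — 4 in all.

4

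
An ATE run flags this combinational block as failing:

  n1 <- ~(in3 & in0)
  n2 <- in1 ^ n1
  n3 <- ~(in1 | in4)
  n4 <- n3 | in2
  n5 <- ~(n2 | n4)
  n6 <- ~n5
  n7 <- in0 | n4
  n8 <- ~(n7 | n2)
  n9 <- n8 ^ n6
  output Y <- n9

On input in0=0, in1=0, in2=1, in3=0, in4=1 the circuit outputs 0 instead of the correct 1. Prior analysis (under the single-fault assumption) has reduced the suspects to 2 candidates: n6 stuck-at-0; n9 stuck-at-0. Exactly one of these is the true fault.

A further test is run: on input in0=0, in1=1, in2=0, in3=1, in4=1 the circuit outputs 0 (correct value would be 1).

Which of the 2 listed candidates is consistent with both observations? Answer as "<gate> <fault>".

Evaluate each candidate on input in0=0, in1=1, in2=0, in3=1, in4=1:
  n6 stuck-at-0: n1=1, n2=0, n3=0, n4=0, n5=1, n6=0 [stuck-at-0], n7=0, n8=1, n9=1 → 1 — eliminated
  n9 stuck-at-0: n1=1, n2=0, n3=0, n4=0, n5=1, n6=0, n7=0, n8=1, n9=0 [stuck-at-0] → 0 — matches
Only n9 stuck-at-0 reproduces the observed 0.

n9 stuck-at-0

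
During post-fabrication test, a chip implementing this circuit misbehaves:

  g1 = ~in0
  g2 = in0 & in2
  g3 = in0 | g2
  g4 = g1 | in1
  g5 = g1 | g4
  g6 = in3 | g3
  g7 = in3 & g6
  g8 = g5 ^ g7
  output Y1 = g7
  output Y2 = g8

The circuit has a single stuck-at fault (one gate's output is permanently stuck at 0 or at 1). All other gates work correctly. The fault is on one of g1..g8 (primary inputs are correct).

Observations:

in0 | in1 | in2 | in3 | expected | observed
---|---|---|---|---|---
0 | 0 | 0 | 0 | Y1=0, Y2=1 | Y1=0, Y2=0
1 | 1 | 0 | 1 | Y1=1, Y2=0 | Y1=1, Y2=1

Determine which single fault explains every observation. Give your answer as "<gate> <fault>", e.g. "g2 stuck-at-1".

g5 stuck-at-0

Fault-free values for test 1 (in0=0, in1=0, in2=0, in3=0): g1=1, g2=0, g3=0, g4=1, g5=1, g6=0, g7=0, g8=1, giving Y1=0, Y2=1. Observed Y1=0, Y2=0.
Test 1: faults giving observed Y1=0, Y2=0 are {g1 stuck-at-0, g5 stuck-at-0, g8 stuck-at-0}.
Test 2 (in0=1, in1=1, in2=0, in3=1): fault-free g1=0, g2=0, g3=1, g4=1, g5=1, g6=1, g7=1, g8=0 → Y1=1, Y2=0; observed Y1=1, Y2=1. Eliminates g1 stuck-at-0, g8 stuck-at-0.
Only g5 stuck-at-0 is consistent with every test.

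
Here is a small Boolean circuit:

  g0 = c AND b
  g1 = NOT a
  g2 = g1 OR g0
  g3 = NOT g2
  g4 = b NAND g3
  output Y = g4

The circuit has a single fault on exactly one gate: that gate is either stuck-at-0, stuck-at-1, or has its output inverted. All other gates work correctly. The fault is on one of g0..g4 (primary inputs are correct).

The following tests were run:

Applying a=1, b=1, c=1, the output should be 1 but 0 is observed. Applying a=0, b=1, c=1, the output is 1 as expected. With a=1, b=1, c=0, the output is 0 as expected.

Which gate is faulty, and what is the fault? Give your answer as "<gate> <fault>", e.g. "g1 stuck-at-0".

g0 stuck-at-0

Fault-free values for test 1 (a=1, b=1, c=1): g0=1, g1=0, g2=1, g3=0, g4=1, giving Y=1. Observed 0.
Test 1: faults giving observed 0 are {g0 stuck-at-0, g0 inverted output, g2 stuck-at-0, g2 inverted output, g3 stuck-at-1, g3 inverted output, g4 stuck-at-0, g4 inverted output}.
Test 2 (a=0, b=1, c=1): fault-free g0=1, g1=1, g2=1, g3=0, g4=1 → 1; observed 1. Eliminates g2 stuck-at-0, g2 inverted output, g3 stuck-at-1, g3 inverted output, g4 stuck-at-0, g4 inverted output.
Test 3 (a=1, b=1, c=0): fault-free g0=0, g1=0, g2=0, g3=1, g4=0 → 0; observed 0. Eliminates g0 inverted output.
Only g0 stuck-at-0 is consistent with every test.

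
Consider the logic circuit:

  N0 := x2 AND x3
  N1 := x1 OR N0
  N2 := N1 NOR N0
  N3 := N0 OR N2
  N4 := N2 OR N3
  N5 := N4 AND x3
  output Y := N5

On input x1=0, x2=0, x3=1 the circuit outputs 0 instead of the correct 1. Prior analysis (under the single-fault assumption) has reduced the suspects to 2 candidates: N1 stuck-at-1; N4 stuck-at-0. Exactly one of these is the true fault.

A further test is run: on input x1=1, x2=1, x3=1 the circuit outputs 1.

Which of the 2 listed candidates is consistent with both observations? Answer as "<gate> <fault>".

N1 stuck-at-1

Evaluate each candidate on input x1=1, x2=1, x3=1:
  N1 stuck-at-1: N0=1, N1=1 [stuck-at-1], N2=0, N3=1, N4=1, N5=1 → 1 — matches
  N4 stuck-at-0: N0=1, N1=1, N2=0, N3=1, N4=0 [stuck-at-0], N5=0 → 0 — eliminated
Only N1 stuck-at-1 reproduces the observed 1.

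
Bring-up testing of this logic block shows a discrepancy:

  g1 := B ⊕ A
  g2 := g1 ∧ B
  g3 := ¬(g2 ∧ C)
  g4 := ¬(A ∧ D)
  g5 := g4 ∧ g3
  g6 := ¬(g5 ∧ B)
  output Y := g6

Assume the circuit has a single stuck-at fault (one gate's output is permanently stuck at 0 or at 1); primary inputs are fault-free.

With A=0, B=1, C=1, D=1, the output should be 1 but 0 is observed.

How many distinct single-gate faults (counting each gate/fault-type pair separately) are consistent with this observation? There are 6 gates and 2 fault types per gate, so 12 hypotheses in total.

5

Fault-free: g1=1, g2=1, g3=0, g4=1, g5=0, g6=1 → 1. Observed 0.
  g1 stuck-at-0: output 0 ✓
  g1 stuck-at-1: output 1 ✗
  g2 stuck-at-0: output 0 ✓
  g2 stuck-at-1: output 1 ✗
  g3 stuck-at-0: output 1 ✗
  g3 stuck-at-1: output 0 ✓
  g4 stuck-at-0: output 1 ✗
  g4 stuck-at-1: output 1 ✗
  g5 stuck-at-0: output 1 ✗
  g5 stuck-at-1: output 0 ✓
  g6 stuck-at-0: output 0 ✓
  g6 stuck-at-1: output 1 ✗
Consistent faults: {g1 stuck-at-0, g2 stuck-at-0, g3 stuck-at-1, g5 stuck-at-1, g6 stuck-at-0} — 5 in all.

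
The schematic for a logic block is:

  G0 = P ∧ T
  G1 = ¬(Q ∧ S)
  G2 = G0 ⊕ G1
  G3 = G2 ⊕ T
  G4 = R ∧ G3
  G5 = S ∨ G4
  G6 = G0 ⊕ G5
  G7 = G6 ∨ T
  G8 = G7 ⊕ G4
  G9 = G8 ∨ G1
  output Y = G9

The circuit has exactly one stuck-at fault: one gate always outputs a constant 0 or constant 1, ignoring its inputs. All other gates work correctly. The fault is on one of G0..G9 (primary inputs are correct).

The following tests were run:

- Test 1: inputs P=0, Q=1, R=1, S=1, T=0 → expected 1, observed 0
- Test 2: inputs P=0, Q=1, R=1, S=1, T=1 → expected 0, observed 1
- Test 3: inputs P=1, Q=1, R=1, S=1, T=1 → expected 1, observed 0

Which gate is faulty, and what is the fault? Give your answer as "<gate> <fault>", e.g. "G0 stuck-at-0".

G7 stuck-at-0

Fault-free values for test 1 (P=0, Q=1, R=1, S=1, T=0): G0=0, G1=0, G2=0, G3=0, G4=0, G5=1, G6=1, G7=1, G8=1, G9=1, giving Y=1. Observed 0.
Test 1: faults giving observed 0 are {G2 stuck-at-1, G3 stuck-at-1, G4 stuck-at-1, G5 stuck-at-0, G6 stuck-at-0, G7 stuck-at-0, G8 stuck-at-0, G9 stuck-at-0}.
Test 2 (P=0, Q=1, R=1, S=1, T=1): fault-free G0=0, G1=0, G2=0, G3=1, G4=1, G5=1, G6=1, G7=1, G8=0, G9=0 → 0; observed 1. Eliminates G3 stuck-at-1, G4 stuck-at-1, G5 stuck-at-0, G6 stuck-at-0, G8 stuck-at-0, G9 stuck-at-0.
Test 3 (P=1, Q=1, R=1, S=1, T=1): fault-free G0=1, G1=0, G2=1, G3=0, G4=0, G5=1, G6=0, G7=1, G8=1, G9=1 → 1; observed 0. Eliminates G2 stuck-at-1.
Only G7 stuck-at-0 is consistent with every test.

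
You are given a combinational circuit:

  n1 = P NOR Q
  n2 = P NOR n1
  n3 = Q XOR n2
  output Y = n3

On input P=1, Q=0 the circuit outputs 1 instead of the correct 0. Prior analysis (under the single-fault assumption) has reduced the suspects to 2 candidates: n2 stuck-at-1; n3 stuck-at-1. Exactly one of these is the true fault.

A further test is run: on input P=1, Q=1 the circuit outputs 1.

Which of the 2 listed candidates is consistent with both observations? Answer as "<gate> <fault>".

Evaluate each candidate on input P=1, Q=1:
  n2 stuck-at-1: n1=0, n2=1 [stuck-at-1], n3=0 → 0 — eliminated
  n3 stuck-at-1: n1=0, n2=0, n3=1 [stuck-at-1] → 1 — matches
Only n3 stuck-at-1 reproduces the observed 1.

n3 stuck-at-1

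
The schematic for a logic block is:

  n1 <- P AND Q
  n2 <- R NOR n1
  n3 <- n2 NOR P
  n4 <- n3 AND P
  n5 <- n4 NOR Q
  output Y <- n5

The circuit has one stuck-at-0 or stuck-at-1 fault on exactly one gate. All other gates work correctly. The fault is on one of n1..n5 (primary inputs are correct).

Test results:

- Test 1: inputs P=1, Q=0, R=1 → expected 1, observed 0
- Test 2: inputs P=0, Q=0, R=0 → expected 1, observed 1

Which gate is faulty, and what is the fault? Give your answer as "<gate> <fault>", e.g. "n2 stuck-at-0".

n3 stuck-at-1

Fault-free values for test 1 (P=1, Q=0, R=1): n1=0, n2=0, n3=0, n4=0, n5=1, giving Y=1. Observed 0.
Test 1: faults giving observed 0 are {n3 stuck-at-1, n4 stuck-at-1, n5 stuck-at-0}.
Test 2 (P=0, Q=0, R=0): fault-free n1=0, n2=1, n3=0, n4=0, n5=1 → 1; observed 1. Eliminates n4 stuck-at-1, n5 stuck-at-0.
Only n3 stuck-at-1 is consistent with every test.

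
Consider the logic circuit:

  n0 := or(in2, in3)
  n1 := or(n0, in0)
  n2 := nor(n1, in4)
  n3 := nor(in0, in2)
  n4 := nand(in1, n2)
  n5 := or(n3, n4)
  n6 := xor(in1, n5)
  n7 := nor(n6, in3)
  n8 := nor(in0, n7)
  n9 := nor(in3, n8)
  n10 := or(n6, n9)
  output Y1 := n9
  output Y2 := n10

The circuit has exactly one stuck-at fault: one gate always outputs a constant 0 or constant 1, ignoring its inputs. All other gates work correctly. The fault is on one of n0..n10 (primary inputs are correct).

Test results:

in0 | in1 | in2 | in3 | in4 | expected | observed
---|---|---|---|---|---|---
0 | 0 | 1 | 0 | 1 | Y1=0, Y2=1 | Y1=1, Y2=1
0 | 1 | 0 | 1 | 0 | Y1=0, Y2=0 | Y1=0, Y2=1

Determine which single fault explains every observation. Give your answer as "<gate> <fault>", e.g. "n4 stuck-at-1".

Fault-free values for test 1 (in0=0, in1=0, in2=1, in3=0, in4=1): n0=1, n1=1, n2=0, n3=0, n4=1, n5=1, n6=1, n7=0, n8=1, n9=0, n10=1, giving Y1=0, Y2=1. Observed Y1=1, Y2=1.
Test 1: faults giving observed Y1=1, Y2=1 are {n4 stuck-at-0, n5 stuck-at-0, n6 stuck-at-0, n7 stuck-at-1, n8 stuck-at-0, n9 stuck-at-1}.
Test 2 (in0=0, in1=1, in2=0, in3=1, in4=0): fault-free n0=1, n1=1, n2=0, n3=1, n4=1, n5=1, n6=0, n7=0, n8=1, n9=0, n10=0 → Y1=0, Y2=0; observed Y1=0, Y2=1. Eliminates n4 stuck-at-0, n6 stuck-at-0, n7 stuck-at-1, n8 stuck-at-0, n9 stuck-at-1.
Only n5 stuck-at-0 is consistent with every test.

n5 stuck-at-0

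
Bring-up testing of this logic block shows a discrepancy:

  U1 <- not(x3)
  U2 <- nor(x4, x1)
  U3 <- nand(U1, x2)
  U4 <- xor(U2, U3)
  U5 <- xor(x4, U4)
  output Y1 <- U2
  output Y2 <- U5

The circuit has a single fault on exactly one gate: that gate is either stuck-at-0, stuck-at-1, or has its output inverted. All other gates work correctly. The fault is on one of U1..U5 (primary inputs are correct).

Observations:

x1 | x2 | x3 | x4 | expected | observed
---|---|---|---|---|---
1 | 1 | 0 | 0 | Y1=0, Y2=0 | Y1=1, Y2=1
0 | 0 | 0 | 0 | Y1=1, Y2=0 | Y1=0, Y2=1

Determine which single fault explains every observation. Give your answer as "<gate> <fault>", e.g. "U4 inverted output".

U2 inverted output

Fault-free values for test 1 (x1=1, x2=1, x3=0, x4=0): U1=1, U2=0, U3=0, U4=0, U5=0, giving Y1=0, Y2=0. Observed Y1=1, Y2=1.
Test 1: faults giving observed Y1=1, Y2=1 are {U2 stuck-at-1, U2 inverted output}.
Test 2 (x1=0, x2=0, x3=0, x4=0): fault-free U1=1, U2=1, U3=1, U4=0, U5=0 → Y1=1, Y2=0; observed Y1=0, Y2=1. Eliminates U2 stuck-at-1.
Only U2 inverted output is consistent with every test.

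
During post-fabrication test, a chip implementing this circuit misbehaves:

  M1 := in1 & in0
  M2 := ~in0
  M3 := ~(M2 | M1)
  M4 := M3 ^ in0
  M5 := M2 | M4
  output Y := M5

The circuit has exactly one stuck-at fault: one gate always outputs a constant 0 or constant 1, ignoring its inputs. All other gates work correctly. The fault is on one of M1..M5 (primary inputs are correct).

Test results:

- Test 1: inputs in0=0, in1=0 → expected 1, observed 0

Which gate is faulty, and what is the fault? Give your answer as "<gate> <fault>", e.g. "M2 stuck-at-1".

M5 stuck-at-0

Fault-free values for test 1 (in0=0, in1=0): M1=0, M2=1, M3=0, M4=0, M5=1, giving Y=1. Observed 0.
Test 1: faults giving observed 0 are {M5 stuck-at-0}.
Only M5 stuck-at-0 is consistent with every test.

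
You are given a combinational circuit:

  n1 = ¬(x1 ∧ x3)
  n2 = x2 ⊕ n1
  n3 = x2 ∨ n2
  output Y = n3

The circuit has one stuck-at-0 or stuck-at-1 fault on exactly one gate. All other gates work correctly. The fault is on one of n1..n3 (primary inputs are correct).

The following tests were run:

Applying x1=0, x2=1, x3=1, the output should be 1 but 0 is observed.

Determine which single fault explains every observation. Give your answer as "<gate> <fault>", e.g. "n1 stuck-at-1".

n3 stuck-at-0

Fault-free values for test 1 (x1=0, x2=1, x3=1): n1=1, n2=0, n3=1, giving Y=1. Observed 0.
Test 1: faults giving observed 0 are {n3 stuck-at-0}.
Only n3 stuck-at-0 is consistent with every test.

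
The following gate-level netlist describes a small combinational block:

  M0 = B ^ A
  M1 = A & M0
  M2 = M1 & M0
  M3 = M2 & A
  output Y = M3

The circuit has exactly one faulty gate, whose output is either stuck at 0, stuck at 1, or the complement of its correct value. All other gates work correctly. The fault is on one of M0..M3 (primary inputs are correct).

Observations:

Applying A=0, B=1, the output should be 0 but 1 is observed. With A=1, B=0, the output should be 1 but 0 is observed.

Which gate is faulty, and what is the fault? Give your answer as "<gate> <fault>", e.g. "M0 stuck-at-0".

Fault-free values for test 1 (A=0, B=1): M0=1, M1=0, M2=0, M3=0, giving Y=0. Observed 1.
Test 1: faults giving observed 1 are {M3 stuck-at-1, M3 inverted output}.
Test 2 (A=1, B=0): fault-free M0=1, M1=1, M2=1, M3=1 → 1; observed 0. Eliminates M3 stuck-at-1.
Only M3 inverted output is consistent with every test.

M3 inverted output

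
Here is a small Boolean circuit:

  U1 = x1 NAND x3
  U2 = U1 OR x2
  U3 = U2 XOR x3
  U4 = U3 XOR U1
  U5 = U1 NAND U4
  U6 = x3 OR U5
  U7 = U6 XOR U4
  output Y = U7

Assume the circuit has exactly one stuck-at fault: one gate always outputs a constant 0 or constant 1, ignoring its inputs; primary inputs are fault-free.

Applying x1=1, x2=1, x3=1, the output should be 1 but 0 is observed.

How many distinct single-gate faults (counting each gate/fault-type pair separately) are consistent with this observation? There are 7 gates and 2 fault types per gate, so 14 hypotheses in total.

Fault-free: U1=0, U2=1, U3=0, U4=0, U5=1, U6=1, U7=1 → 1. Observed 0.
  U1 stuck-at-0: output 1 ✗
  U1 stuck-at-1: output 0 ✓
  U2 stuck-at-0: output 0 ✓
  U2 stuck-at-1: output 1 ✗
  U3 stuck-at-0: output 1 ✗
  U3 stuck-at-1: output 0 ✓
  U4 stuck-at-0: output 1 ✗
  U4 stuck-at-1: output 0 ✓
  U5 stuck-at-0: output 1 ✗
  U5 stuck-at-1: output 1 ✗
  U6 stuck-at-0: output 0 ✓
  U6 stuck-at-1: output 1 ✗
  U7 stuck-at-0: output 0 ✓
  U7 stuck-at-1: output 1 ✗
Consistent faults: {U1 stuck-at-1, U2 stuck-at-0, U3 stuck-at-1, U4 stuck-at-1, U6 stuck-at-0, U7 stuck-at-0} — 6 in all.

6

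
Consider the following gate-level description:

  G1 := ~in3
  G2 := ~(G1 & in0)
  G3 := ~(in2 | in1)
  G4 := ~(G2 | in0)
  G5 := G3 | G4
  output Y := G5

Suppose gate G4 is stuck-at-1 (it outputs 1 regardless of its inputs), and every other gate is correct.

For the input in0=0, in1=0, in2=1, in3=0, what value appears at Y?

Propagate with G4 forced: G1=1, G2=1, G3=0, G4=1 [stuck-at-1], G5=1.
So Y = 1. (Without the fault it would be 0.)

1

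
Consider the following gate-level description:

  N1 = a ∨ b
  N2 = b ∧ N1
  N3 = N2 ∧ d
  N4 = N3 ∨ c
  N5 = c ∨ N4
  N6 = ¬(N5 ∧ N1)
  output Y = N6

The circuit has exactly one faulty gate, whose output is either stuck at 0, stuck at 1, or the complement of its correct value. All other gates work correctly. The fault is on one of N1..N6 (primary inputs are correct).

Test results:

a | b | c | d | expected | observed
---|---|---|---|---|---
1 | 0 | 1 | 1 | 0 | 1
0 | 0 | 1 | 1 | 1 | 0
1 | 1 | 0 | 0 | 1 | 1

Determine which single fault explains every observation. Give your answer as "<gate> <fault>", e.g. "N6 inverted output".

N1 inverted output

Fault-free values for test 1 (a=1, b=0, c=1, d=1): N1=1, N2=0, N3=0, N4=1, N5=1, N6=0, giving Y=0. Observed 1.
Test 1: faults giving observed 1 are {N1 stuck-at-0, N1 inverted output, N5 stuck-at-0, N5 inverted output, N6 stuck-at-1, N6 inverted output}.
Test 2 (a=0, b=0, c=1, d=1): fault-free N1=0, N2=0, N3=0, N4=1, N5=1, N6=1 → 1; observed 0. Eliminates N1 stuck-at-0, N5 stuck-at-0, N5 inverted output, N6 stuck-at-1.
Test 3 (a=1, b=1, c=0, d=0): fault-free N1=1, N2=1, N3=0, N4=0, N5=0, N6=1 → 1; observed 1. Eliminates N6 inverted output.
Only N1 inverted output is consistent with every test.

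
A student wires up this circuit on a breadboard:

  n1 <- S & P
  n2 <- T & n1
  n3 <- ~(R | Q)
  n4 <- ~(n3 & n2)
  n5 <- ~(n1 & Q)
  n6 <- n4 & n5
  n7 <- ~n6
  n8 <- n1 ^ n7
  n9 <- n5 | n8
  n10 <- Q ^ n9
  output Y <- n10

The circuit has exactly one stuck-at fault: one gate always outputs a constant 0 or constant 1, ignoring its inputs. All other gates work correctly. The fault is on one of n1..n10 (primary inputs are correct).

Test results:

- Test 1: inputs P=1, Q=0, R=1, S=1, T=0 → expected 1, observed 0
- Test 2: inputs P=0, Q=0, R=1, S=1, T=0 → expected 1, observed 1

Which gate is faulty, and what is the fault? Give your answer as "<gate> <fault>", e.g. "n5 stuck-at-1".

Fault-free values for test 1 (P=1, Q=0, R=1, S=1, T=0): n1=1, n2=0, n3=0, n4=1, n5=1, n6=1, n7=0, n8=1, n9=1, n10=1, giving Y=1. Observed 0.
Test 1: faults giving observed 0 are {n5 stuck-at-0, n9 stuck-at-0, n10 stuck-at-0}.
Test 2 (P=0, Q=0, R=1, S=1, T=0): fault-free n1=0, n2=0, n3=0, n4=1, n5=1, n6=1, n7=0, n8=0, n9=1, n10=1 → 1; observed 1. Eliminates n9 stuck-at-0, n10 stuck-at-0.
Only n5 stuck-at-0 is consistent with every test.

n5 stuck-at-0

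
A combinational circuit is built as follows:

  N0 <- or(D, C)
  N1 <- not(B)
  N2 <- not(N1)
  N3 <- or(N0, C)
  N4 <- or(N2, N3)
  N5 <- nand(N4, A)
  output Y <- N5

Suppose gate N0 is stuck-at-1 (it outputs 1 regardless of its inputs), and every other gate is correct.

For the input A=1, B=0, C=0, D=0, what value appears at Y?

Propagate with N0 forced: N0=1 [stuck-at-1], N1=1, N2=0, N3=1, N4=1, N5=0.
So Y = 0. (Without the fault it would be 1.)

0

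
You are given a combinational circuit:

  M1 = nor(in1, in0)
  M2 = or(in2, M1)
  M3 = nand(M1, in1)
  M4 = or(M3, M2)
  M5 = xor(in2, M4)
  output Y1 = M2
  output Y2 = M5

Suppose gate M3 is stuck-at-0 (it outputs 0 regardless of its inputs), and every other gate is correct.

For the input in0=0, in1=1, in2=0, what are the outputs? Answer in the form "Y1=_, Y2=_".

Y1=0, Y2=0

Propagate with M3 forced: M1=0, M2=0, M3=0 [stuck-at-0], M4=0, M5=0.
So the outputs are Y1=0, Y2=0. (Without the fault they would be Y1=0, Y2=1.)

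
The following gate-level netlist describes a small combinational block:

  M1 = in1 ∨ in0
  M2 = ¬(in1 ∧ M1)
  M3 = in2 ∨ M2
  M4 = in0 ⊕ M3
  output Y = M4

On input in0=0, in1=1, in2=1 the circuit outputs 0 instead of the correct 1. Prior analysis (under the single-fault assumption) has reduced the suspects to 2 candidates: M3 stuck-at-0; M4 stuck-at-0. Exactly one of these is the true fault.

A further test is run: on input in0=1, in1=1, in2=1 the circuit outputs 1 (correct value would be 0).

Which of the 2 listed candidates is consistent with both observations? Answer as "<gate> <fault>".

M3 stuck-at-0

Evaluate each candidate on input in0=1, in1=1, in2=1:
  M3 stuck-at-0: M1=1, M2=0, M3=0 [stuck-at-0], M4=1 → 1 — matches
  M4 stuck-at-0: M1=1, M2=0, M3=1, M4=0 [stuck-at-0] → 0 — eliminated
Only M3 stuck-at-0 reproduces the observed 1.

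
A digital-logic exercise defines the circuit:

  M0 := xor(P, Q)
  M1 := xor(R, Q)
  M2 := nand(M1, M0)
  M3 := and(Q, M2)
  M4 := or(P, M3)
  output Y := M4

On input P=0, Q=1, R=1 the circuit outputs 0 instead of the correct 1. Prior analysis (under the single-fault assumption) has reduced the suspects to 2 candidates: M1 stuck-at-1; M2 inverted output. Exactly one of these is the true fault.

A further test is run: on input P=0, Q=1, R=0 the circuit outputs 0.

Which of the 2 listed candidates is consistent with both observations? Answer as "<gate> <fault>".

M1 stuck-at-1

Evaluate each candidate on input P=0, Q=1, R=0:
  M1 stuck-at-1: M0=1, M1=1 [stuck-at-1], M2=0, M3=0, M4=0 → 0 — matches
  M2 inverted output: M0=1, M1=1, M2=1 [inverted output], M3=1, M4=1 → 1 — eliminated
Only M1 stuck-at-1 reproduces the observed 0.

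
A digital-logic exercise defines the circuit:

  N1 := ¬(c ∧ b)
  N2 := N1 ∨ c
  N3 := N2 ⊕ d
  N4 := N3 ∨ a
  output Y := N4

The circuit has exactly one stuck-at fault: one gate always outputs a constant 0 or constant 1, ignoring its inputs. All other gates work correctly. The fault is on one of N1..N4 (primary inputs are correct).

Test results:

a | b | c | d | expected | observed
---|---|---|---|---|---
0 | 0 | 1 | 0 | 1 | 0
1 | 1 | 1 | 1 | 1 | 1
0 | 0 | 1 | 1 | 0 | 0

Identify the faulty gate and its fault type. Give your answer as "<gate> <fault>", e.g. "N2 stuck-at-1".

Fault-free values for test 1 (a=0, b=0, c=1, d=0): N1=1, N2=1, N3=1, N4=1, giving Y=1. Observed 0.
Test 1: faults giving observed 0 are {N2 stuck-at-0, N3 stuck-at-0, N4 stuck-at-0}.
Test 2 (a=1, b=1, c=1, d=1): fault-free N1=0, N2=1, N3=0, N4=1 → 1; observed 1. Eliminates N4 stuck-at-0.
Test 3 (a=0, b=0, c=1, d=1): fault-free N1=1, N2=1, N3=0, N4=0 → 0; observed 0. Eliminates N2 stuck-at-0.
Only N3 stuck-at-0 is consistent with every test.

N3 stuck-at-0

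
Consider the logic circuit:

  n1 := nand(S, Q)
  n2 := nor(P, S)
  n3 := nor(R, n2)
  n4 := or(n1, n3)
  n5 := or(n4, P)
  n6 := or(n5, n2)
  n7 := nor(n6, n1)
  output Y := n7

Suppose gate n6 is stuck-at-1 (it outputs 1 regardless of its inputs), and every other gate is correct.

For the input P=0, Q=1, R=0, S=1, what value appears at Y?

Propagate with n6 forced: n1=0, n2=0, n3=1, n4=1, n5=1, n6=1 [stuck-at-1], n7=0.
So Y = 0. (Same as the fault-free value — the fault is masked on this input.)

0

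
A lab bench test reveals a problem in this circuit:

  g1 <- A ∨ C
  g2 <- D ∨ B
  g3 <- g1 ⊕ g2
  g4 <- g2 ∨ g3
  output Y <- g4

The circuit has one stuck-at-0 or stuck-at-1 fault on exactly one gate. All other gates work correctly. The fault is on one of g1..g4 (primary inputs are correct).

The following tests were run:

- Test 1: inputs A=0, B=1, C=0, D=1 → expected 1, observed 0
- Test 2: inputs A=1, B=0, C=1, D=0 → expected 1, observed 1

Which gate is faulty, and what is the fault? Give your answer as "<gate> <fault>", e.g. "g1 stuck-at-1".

g2 stuck-at-0

Fault-free values for test 1 (A=0, B=1, C=0, D=1): g1=0, g2=1, g3=1, g4=1, giving Y=1. Observed 0.
Test 1: faults giving observed 0 are {g2 stuck-at-0, g4 stuck-at-0}.
Test 2 (A=1, B=0, C=1, D=0): fault-free g1=1, g2=0, g3=1, g4=1 → 1; observed 1. Eliminates g4 stuck-at-0.
Only g2 stuck-at-0 is consistent with every test.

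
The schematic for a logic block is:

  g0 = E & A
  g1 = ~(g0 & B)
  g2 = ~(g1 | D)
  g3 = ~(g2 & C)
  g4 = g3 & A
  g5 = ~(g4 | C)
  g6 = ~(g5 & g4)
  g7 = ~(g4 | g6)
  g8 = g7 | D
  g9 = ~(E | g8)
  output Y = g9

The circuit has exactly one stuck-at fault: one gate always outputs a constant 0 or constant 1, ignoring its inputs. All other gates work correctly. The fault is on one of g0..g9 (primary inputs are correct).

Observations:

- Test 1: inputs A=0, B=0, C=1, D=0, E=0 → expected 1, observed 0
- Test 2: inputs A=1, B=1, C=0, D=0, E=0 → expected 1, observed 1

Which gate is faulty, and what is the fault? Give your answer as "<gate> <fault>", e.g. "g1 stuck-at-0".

g6 stuck-at-0

Fault-free values for test 1 (A=0, B=0, C=1, D=0, E=0): g0=0, g1=1, g2=0, g3=1, g4=0, g5=0, g6=1, g7=0, g8=0, g9=1, giving Y=1. Observed 0.
Test 1: faults giving observed 0 are {g6 stuck-at-0, g7 stuck-at-1, g8 stuck-at-1, g9 stuck-at-0}.
Test 2 (A=1, B=1, C=0, D=0, E=0): fault-free g0=0, g1=1, g2=0, g3=1, g4=1, g5=0, g6=1, g7=0, g8=0, g9=1 → 1; observed 1. Eliminates g7 stuck-at-1, g8 stuck-at-1, g9 stuck-at-0.
Only g6 stuck-at-0 is consistent with every test.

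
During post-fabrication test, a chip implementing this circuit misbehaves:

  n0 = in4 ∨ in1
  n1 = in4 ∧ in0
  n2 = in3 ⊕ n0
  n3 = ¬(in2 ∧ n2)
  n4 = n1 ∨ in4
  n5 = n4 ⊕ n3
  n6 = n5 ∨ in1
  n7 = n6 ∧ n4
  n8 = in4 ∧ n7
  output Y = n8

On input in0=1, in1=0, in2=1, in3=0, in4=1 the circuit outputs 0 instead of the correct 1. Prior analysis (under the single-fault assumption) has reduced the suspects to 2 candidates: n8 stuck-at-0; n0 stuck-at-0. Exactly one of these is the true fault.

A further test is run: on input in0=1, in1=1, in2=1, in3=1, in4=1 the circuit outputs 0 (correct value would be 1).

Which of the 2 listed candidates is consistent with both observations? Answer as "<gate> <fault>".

Evaluate each candidate on input in0=1, in1=1, in2=1, in3=1, in4=1:
  n8 stuck-at-0: n0=1, n1=1, n2=0, n3=1, n4=1, n5=0, n6=1, n7=1, n8=0 [stuck-at-0] → 0 — matches
  n0 stuck-at-0: n0=0 [stuck-at-0], n1=1, n2=1, n3=0, n4=1, n5=1, n6=1, n7=1, n8=1 → 1 — eliminated
Only n8 stuck-at-0 reproduces the observed 0.

n8 stuck-at-0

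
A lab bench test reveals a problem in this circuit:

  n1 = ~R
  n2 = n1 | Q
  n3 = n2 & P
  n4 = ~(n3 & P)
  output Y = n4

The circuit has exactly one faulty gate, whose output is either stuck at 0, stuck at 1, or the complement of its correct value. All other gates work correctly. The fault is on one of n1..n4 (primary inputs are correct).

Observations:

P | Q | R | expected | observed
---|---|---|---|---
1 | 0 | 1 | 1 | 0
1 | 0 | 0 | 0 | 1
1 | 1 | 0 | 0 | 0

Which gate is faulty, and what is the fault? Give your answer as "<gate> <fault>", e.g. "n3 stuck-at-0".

Fault-free values for test 1 (P=1, Q=0, R=1): n1=0, n2=0, n3=0, n4=1, giving Y=1. Observed 0.
Test 1: faults giving observed 0 are {n1 stuck-at-1, n1 inverted output, n2 stuck-at-1, n2 inverted output, n3 stuck-at-1, n3 inverted output, n4 stuck-at-0, n4 inverted output}.
Test 2 (P=1, Q=0, R=0): fault-free n1=1, n2=1, n3=1, n4=0 → 0; observed 1. Eliminates n1 stuck-at-1, n2 stuck-at-1, n3 stuck-at-1, n4 stuck-at-0.
Test 3 (P=1, Q=1, R=0): fault-free n1=1, n2=1, n3=1, n4=0 → 0; observed 0. Eliminates n2 inverted output, n3 inverted output, n4 inverted output.
Only n1 inverted output is consistent with every test.

n1 inverted output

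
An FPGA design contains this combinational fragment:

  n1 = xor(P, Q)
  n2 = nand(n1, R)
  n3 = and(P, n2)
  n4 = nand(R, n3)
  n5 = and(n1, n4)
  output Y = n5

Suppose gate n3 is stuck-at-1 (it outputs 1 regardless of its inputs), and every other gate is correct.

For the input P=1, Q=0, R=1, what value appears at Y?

Propagate with n3 forced: n1=1, n2=0, n3=1 [stuck-at-1], n4=0, n5=0.
So Y = 0. (Without the fault it would be 1.)

0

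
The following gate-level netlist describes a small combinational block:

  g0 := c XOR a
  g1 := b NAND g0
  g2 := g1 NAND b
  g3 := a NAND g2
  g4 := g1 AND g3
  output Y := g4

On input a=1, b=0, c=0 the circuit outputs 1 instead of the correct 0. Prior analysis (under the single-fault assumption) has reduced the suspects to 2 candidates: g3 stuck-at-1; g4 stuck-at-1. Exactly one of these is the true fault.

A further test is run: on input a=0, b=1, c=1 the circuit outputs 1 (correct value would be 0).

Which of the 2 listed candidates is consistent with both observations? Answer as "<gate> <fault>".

g4 stuck-at-1

Evaluate each candidate on input a=0, b=1, c=1:
  g3 stuck-at-1: g0=1, g1=0, g2=1, g3=1 [stuck-at-1], g4=0 → 0 — eliminated
  g4 stuck-at-1: g0=1, g1=0, g2=1, g3=1, g4=1 [stuck-at-1] → 1 — matches
Only g4 stuck-at-1 reproduces the observed 1.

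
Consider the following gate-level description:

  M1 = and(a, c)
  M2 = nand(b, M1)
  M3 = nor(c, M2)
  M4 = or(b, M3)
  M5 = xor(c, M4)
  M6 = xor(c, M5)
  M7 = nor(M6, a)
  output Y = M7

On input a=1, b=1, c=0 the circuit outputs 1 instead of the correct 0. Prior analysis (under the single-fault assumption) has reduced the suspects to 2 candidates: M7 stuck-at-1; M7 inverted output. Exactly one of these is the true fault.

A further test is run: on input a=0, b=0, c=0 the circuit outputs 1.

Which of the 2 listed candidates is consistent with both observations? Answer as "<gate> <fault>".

M7 stuck-at-1

Evaluate each candidate on input a=0, b=0, c=0:
  M7 stuck-at-1: M1=0, M2=1, M3=0, M4=0, M5=0, M6=0, M7=1 [stuck-at-1] → 1 — matches
  M7 inverted output: M1=0, M2=1, M3=0, M4=0, M5=0, M6=0, M7=0 [inverted output] → 0 — eliminated
Only M7 stuck-at-1 reproduces the observed 1.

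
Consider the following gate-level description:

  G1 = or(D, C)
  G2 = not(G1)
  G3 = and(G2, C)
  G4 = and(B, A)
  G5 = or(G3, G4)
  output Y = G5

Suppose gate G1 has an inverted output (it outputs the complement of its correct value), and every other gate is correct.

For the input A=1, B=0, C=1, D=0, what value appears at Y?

1

Propagate with G1 forced: G1=0 [inverted output], G2=1, G3=1, G4=0, G5=1.
So Y = 1. (Without the fault it would be 0.)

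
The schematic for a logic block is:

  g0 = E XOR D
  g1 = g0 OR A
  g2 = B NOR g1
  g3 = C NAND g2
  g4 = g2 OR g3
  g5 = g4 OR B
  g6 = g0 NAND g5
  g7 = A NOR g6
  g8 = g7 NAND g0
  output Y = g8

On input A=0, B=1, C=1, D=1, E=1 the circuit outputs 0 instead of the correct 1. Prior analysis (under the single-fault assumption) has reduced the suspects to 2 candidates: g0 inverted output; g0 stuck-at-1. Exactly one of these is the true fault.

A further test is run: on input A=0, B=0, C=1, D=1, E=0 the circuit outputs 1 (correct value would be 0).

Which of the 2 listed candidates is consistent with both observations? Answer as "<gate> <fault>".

Evaluate each candidate on input A=0, B=0, C=1, D=1, E=0:
  g0 inverted output: g0=0 [inverted output], g1=0, g2=1, g3=0, g4=1, g5=1, g6=1, g7=0, g8=1 → 1 — matches
  g0 stuck-at-1: g0=1 [stuck-at-1], g1=1, g2=0, g3=1, g4=1, g5=1, g6=0, g7=1, g8=0 → 0 — eliminated
Only g0 inverted output reproduces the observed 1.

g0 inverted output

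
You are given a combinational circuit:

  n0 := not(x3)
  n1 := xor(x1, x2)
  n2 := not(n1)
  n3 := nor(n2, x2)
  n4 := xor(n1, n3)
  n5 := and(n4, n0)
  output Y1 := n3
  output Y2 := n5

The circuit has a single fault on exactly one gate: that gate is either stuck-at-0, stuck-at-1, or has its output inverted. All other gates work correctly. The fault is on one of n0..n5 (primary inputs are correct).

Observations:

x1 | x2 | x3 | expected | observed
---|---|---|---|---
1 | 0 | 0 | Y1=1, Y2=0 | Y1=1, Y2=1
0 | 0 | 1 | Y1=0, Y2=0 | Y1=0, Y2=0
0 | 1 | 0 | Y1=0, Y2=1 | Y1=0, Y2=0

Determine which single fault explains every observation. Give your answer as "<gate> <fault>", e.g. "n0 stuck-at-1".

Fault-free values for test 1 (x1=1, x2=0, x3=0): n0=1, n1=1, n2=0, n3=1, n4=0, n5=0, giving Y1=1, Y2=0. Observed Y1=1, Y2=1.
Test 1: faults giving observed Y1=1, Y2=1 are {n4 stuck-at-1, n4 inverted output, n5 stuck-at-1, n5 inverted output}.
Test 2 (x1=0, x2=0, x3=1): fault-free n0=0, n1=0, n2=1, n3=0, n4=0, n5=0 → Y1=0, Y2=0; observed Y1=0, Y2=0. Eliminates n5 stuck-at-1, n5 inverted output.
Test 3 (x1=0, x2=1, x3=0): fault-free n0=1, n1=1, n2=0, n3=0, n4=1, n5=1 → Y1=0, Y2=1; observed Y1=0, Y2=0. Eliminates n4 stuck-at-1.
Only n4 inverted output is consistent with every test.

n4 inverted output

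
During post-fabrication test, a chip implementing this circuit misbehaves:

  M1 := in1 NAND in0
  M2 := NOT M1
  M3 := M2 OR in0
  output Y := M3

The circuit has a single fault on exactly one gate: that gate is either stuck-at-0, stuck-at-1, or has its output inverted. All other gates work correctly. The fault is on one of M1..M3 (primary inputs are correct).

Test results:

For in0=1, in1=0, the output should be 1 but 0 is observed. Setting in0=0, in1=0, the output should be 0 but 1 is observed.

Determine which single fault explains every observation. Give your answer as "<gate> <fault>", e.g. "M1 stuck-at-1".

M3 inverted output

Fault-free values for test 1 (in0=1, in1=0): M1=1, M2=0, M3=1, giving Y=1. Observed 0.
Test 1: faults giving observed 0 are {M3 stuck-at-0, M3 inverted output}.
Test 2 (in0=0, in1=0): fault-free M1=1, M2=0, M3=0 → 0; observed 1. Eliminates M3 stuck-at-0.
Only M3 inverted output is consistent with every test.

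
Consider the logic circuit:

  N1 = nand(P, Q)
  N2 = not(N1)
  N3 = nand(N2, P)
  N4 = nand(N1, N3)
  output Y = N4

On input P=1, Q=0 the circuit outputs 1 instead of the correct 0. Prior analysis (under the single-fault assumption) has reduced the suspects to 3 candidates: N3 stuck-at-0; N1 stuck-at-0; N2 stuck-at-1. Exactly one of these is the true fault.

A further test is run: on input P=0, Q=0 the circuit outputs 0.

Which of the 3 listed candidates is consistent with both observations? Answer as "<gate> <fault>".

Evaluate each candidate on input P=0, Q=0:
  N3 stuck-at-0: N1=1, N2=0, N3=0 [stuck-at-0], N4=1 → 1 — eliminated
  N1 stuck-at-0: N1=0 [stuck-at-0], N2=1, N3=1, N4=1 → 1 — eliminated
  N2 stuck-at-1: N1=1, N2=1 [stuck-at-1], N3=1, N4=0 → 0 — matches
Only N2 stuck-at-1 reproduces the observed 0.

N2 stuck-at-1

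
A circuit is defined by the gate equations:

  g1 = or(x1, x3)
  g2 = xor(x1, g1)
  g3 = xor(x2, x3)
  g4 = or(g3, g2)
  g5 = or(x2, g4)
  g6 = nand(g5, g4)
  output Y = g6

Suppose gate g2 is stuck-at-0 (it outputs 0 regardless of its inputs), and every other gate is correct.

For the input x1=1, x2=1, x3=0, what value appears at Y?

Propagate with g2 forced: g1=1, g2=0 [stuck-at-0], g3=1, g4=1, g5=1, g6=0.
So Y = 0. (Same as the fault-free value — the fault is masked on this input.)

0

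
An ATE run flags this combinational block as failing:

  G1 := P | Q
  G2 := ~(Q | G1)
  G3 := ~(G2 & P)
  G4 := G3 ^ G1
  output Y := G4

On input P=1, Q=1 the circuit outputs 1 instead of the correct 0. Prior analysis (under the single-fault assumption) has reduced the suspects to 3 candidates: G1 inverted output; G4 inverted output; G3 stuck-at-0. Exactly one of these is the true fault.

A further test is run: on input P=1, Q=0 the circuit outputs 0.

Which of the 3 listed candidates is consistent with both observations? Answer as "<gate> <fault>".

Evaluate each candidate on input P=1, Q=0:
  G1 inverted output: G1=0 [inverted output], G2=1, G3=0, G4=0 → 0 — matches
  G4 inverted output: G1=1, G2=0, G3=1, G4=1 [inverted output] → 1 — eliminated
  G3 stuck-at-0: G1=1, G2=0, G3=0 [stuck-at-0], G4=1 → 1 — eliminated
Only G1 inverted output reproduces the observed 0.

G1 inverted output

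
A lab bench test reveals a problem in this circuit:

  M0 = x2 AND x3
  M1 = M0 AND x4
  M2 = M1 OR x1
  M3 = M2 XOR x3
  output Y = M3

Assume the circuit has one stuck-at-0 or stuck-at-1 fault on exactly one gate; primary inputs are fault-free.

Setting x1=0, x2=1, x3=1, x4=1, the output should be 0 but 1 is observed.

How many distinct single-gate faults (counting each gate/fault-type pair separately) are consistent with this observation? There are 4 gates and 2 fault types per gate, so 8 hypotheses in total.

4

Fault-free: M0=1, M1=1, M2=1, M3=0 → 0. Observed 1.
  M0 stuck-at-0: output 1 ✓
  M0 stuck-at-1: output 0 ✗
  M1 stuck-at-0: output 1 ✓
  M1 stuck-at-1: output 0 ✗
  M2 stuck-at-0: output 1 ✓
  M2 stuck-at-1: output 0 ✗
  M3 stuck-at-0: output 0 ✗
  M3 stuck-at-1: output 1 ✓
Consistent faults: {M0 stuck-at-0, M1 stuck-at-0, M2 stuck-at-0, M3 stuck-at-1} — 4 in all.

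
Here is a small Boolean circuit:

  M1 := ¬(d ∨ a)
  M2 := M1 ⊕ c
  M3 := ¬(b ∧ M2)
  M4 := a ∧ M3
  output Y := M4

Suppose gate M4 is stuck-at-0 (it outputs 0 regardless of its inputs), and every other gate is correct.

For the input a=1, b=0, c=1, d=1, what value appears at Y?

Propagate with M4 forced: M1=0, M2=1, M3=1, M4=0 [stuck-at-0].
So Y = 0. (Without the fault it would be 1.)

0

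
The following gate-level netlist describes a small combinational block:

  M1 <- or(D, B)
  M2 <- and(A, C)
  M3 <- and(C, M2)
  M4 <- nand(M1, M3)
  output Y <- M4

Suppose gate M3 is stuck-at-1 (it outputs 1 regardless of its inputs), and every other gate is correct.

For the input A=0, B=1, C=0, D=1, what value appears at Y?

0

Propagate with M3 forced: M1=1, M2=0, M3=1 [stuck-at-1], M4=0.
So Y = 0. (Without the fault it would be 1.)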